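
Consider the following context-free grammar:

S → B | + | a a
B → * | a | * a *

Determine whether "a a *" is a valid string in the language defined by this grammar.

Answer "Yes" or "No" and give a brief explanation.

No - no valid derivation exists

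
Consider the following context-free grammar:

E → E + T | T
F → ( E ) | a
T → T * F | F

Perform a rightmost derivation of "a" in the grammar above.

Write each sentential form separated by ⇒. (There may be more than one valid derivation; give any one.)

E ⇒ T ⇒ F ⇒ a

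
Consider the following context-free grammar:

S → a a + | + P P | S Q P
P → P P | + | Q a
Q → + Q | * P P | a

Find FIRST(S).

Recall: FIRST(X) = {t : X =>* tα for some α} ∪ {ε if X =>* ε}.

We compute FIRST(S) using the standard algorithm.
FIRST(P) = {*, +, a}
FIRST(Q) = {*, +, a}
FIRST(S) = {+, a}
Therefore, FIRST(S) = {+, a}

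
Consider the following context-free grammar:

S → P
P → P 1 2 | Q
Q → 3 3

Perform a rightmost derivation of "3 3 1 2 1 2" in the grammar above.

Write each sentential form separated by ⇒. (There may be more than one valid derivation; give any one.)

S ⇒ P ⇒ P 1 2 ⇒ P 1 2 1 2 ⇒ Q 1 2 1 2 ⇒ 3 3 1 2 1 2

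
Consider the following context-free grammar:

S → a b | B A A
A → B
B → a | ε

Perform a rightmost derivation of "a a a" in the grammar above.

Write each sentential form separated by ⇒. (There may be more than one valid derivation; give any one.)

S ⇒ B A A ⇒ B A B ⇒ B A a ⇒ B B a ⇒ B a a ⇒ a a a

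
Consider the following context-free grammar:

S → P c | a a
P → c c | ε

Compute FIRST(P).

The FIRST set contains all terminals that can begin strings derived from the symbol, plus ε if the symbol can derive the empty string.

We compute FIRST(P) using the standard algorithm.
FIRST(P) = {c, ε}
FIRST(S) = {a, c}
Therefore, FIRST(P) = {c, ε}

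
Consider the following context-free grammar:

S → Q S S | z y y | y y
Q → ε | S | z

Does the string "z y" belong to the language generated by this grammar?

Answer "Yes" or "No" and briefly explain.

No - no valid derivation exists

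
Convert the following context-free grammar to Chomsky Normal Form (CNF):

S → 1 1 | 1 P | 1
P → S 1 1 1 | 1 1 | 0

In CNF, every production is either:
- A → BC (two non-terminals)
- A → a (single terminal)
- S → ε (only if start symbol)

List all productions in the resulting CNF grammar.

T1 → 1; S → 1; P → 0; S → T1 T1; S → T1 P; P → S X0; X0 → T1 X1; X1 → T1 T1; P → T1 T1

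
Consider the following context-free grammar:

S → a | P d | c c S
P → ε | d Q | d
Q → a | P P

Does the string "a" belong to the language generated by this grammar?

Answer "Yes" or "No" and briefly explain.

Yes - a valid derivation exists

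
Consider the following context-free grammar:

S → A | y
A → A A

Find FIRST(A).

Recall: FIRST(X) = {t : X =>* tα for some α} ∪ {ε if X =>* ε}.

We compute FIRST(A) using the standard algorithm.
FIRST(A) = {}
FIRST(S) = {y}
Therefore, FIRST(A) = {}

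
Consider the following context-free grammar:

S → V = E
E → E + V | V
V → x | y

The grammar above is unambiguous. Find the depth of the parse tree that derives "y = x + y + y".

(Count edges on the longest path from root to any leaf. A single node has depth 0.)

5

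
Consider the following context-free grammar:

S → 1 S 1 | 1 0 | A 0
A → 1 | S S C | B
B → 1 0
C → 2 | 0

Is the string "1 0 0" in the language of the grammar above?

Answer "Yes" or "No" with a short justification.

Yes - a valid derivation exists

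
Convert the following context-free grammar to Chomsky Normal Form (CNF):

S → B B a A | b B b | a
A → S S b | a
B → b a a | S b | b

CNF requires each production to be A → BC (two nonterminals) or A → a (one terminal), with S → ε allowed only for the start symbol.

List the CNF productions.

TA → a; TB → b; S → a; A → a; B → b; S → B X0; X0 → B X1; X1 → TA A; S → TB X2; X2 → B TB; A → S X3; X3 → S TB; B → TB X4; X4 → TA TA; B → S TB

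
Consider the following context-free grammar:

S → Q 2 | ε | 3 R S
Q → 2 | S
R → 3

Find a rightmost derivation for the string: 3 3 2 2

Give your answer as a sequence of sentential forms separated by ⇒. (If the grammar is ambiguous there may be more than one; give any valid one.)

S ⇒ 3 R S ⇒ 3 R Q 2 ⇒ 3 R 2 2 ⇒ 3 3 2 2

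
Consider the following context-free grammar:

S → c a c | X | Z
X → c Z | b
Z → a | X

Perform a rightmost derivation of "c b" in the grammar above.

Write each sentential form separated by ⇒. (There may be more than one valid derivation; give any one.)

S ⇒ X ⇒ c Z ⇒ c X ⇒ c b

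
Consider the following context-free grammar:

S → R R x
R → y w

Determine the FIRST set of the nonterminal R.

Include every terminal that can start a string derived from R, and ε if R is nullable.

We compute FIRST(R) using the standard algorithm.
FIRST(R) = {y}
FIRST(S) = {y}
Therefore, FIRST(R) = {y}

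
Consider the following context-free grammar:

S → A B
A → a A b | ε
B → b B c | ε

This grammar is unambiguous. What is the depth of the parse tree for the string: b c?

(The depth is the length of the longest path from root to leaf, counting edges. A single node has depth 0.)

3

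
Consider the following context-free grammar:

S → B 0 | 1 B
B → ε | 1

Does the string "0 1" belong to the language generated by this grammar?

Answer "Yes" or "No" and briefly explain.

No - no valid derivation exists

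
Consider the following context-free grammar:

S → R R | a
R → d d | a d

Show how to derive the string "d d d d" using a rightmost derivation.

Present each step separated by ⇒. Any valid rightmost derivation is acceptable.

S ⇒ R R ⇒ R d d ⇒ d d d d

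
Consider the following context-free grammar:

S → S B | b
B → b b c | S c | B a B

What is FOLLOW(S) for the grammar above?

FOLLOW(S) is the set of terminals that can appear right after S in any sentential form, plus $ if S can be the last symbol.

We compute FOLLOW(S) using the standard algorithm.
FOLLOW(S) starts with {$}.
FIRST(B) = {b}
FIRST(S) = {b}
FOLLOW(B) = {$, a, b, c}
FOLLOW(S) = {$, b, c}
Therefore, FOLLOW(S) = {$, b, c}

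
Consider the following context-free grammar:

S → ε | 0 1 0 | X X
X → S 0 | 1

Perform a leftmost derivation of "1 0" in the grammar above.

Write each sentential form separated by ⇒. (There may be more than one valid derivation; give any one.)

S ⇒ X X ⇒ 1 X ⇒ 1 S 0 ⇒ 1 0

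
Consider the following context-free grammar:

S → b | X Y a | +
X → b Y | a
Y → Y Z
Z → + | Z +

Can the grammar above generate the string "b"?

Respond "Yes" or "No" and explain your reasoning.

Yes - a valid derivation exists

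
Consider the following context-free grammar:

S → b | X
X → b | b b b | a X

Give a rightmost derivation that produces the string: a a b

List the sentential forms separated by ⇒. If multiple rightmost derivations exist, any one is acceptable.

S ⇒ X ⇒ a X ⇒ a a X ⇒ a a b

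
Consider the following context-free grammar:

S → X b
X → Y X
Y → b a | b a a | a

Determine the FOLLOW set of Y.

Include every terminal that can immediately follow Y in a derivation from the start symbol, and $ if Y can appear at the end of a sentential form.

We compute FOLLOW(Y) using the standard algorithm.
FOLLOW(S) starts with {$}.
FIRST(S) = {a, b}
FIRST(X) = {a, b}
FIRST(Y) = {a, b}
FOLLOW(S) = {$}
FOLLOW(X) = {b}
FOLLOW(Y) = {a, b}
Therefore, FOLLOW(Y) = {a, b}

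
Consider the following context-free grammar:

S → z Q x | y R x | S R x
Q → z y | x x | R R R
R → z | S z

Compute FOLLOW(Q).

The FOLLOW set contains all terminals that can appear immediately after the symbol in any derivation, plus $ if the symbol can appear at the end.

We compute FOLLOW(Q) using the standard algorithm.
FOLLOW(S) starts with {$}.
FIRST(Q) = {x, y, z}
FIRST(R) = {y, z}
FIRST(S) = {y, z}
FOLLOW(Q) = {x}
FOLLOW(R) = {x, y, z}
FOLLOW(S) = {$, y, z}
Therefore, FOLLOW(Q) = {x}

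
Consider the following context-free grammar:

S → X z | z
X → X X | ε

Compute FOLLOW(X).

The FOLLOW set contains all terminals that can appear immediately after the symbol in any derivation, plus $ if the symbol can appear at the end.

We compute FOLLOW(X) using the standard algorithm.
FOLLOW(S) starts with {$}.
FIRST(S) = {z}
FIRST(X) = {ε}
FOLLOW(S) = {$}
FOLLOW(X) = {z}
Therefore, FOLLOW(X) = {z}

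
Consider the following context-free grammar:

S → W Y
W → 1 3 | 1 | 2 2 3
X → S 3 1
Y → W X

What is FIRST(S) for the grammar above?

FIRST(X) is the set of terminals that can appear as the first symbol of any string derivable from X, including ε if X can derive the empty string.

We compute FIRST(S) using the standard algorithm.
FIRST(S) = {1, 2}
FIRST(W) = {1, 2}
FIRST(X) = {1, 2}
FIRST(Y) = {1, 2}
Therefore, FIRST(S) = {1, 2}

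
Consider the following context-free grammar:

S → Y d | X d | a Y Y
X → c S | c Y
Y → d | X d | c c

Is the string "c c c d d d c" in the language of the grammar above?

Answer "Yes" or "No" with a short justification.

No - no valid derivation exists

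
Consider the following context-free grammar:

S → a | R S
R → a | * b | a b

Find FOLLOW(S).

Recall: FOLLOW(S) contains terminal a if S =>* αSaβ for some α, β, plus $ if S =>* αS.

We compute FOLLOW(S) using the standard algorithm.
FOLLOW(S) starts with {$}.
FIRST(R) = {*, a}
FIRST(S) = {*, a}
FOLLOW(R) = {*, a}
FOLLOW(S) = {$}
Therefore, FOLLOW(S) = {$}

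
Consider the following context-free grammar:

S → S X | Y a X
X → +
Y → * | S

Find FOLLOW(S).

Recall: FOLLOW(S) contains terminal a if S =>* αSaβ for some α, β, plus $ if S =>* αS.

We compute FOLLOW(S) using the standard algorithm.
FOLLOW(S) starts with {$}.
FIRST(S) = {*}
FIRST(X) = {+}
FIRST(Y) = {*}
FOLLOW(S) = {$, +, a}
FOLLOW(X) = {$, +, a}
FOLLOW(Y) = {a}
Therefore, FOLLOW(S) = {$, +, a}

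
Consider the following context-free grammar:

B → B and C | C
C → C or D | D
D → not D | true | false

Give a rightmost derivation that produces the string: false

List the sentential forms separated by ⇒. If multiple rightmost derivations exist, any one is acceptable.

B ⇒ C ⇒ D ⇒ false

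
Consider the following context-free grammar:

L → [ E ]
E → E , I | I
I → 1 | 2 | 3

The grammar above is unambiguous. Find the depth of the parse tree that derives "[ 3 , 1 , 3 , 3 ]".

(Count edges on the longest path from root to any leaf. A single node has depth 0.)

6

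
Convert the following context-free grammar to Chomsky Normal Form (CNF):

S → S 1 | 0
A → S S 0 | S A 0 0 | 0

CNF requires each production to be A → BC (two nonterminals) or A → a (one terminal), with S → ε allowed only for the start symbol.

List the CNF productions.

T1 → 1; S → 0; T0 → 0; A → 0; S → S T1; A → S X0; X0 → S T0; A → S X1; X1 → A X2; X2 → T0 T0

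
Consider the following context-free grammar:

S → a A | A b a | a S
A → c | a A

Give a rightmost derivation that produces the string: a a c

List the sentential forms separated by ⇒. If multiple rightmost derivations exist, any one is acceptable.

S ⇒ a A ⇒ a a A ⇒ a a c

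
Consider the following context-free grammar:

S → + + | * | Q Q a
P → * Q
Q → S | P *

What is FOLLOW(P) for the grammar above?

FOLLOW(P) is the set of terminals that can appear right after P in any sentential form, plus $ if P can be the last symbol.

We compute FOLLOW(P) using the standard algorithm.
FOLLOW(S) starts with {$}.
FIRST(P) = {*}
FIRST(Q) = {*, +}
FIRST(S) = {*, +}
FOLLOW(P) = {*}
FOLLOW(Q) = {*, +, a}
FOLLOW(S) = {$, *, +, a}
Therefore, FOLLOW(P) = {*}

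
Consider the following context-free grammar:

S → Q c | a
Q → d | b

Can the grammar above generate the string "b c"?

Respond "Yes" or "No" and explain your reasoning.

Yes - a valid derivation exists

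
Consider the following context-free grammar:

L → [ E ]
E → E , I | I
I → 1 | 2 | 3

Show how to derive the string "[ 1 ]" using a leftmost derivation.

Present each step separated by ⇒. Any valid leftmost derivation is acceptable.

L ⇒ [ E ] ⇒ [ I ] ⇒ [ 1 ]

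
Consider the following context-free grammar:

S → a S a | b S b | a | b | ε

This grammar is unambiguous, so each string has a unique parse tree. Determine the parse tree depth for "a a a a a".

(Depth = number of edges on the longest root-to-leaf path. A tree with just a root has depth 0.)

3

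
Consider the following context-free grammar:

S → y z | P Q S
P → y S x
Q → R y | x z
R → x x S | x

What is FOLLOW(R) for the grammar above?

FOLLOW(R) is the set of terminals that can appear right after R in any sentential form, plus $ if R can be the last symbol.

We compute FOLLOW(R) using the standard algorithm.
FOLLOW(S) starts with {$}.
FIRST(P) = {y}
FIRST(Q) = {x}
FIRST(R) = {x}
FIRST(S) = {y}
FOLLOW(P) = {x}
FOLLOW(Q) = {y}
FOLLOW(R) = {y}
FOLLOW(S) = {$, x, y}
Therefore, FOLLOW(R) = {y}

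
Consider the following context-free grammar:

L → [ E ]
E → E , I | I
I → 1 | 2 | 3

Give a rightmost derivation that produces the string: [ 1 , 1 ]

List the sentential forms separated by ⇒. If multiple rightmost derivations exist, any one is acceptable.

L ⇒ [ E ] ⇒ [ E , I ] ⇒ [ E , 1 ] ⇒ [ I , 1 ] ⇒ [ 1 , 1 ]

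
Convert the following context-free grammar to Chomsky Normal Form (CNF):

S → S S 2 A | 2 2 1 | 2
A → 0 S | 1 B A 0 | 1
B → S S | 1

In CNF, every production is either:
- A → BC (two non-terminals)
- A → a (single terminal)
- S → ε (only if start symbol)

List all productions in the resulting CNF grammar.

T2 → 2; T1 → 1; S → 2; T0 → 0; A → 1; B → 1; S → S X0; X0 → S X1; X1 → T2 A; S → T2 X2; X2 → T2 T1; A → T0 S; A → T1 X3; X3 → B X4; X4 → A T0; B → S S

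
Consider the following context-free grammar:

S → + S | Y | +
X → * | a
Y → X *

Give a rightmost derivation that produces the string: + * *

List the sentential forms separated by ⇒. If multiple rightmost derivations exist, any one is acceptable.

S ⇒ + S ⇒ + Y ⇒ + X * ⇒ + * *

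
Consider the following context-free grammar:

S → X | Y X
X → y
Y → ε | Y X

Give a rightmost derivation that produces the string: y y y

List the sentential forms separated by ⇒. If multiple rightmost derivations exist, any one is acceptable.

S ⇒ Y X ⇒ Y y ⇒ Y X y ⇒ Y y y ⇒ Y X y y ⇒ Y y y y ⇒ y y y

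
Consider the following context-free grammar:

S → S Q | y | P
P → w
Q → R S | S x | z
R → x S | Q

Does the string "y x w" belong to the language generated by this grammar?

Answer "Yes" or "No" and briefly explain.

No - no valid derivation exists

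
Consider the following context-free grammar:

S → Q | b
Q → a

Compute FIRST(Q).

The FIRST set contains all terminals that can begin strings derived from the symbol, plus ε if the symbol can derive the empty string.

We compute FIRST(Q) using the standard algorithm.
FIRST(Q) = {a}
FIRST(S) = {a, b}
Therefore, FIRST(Q) = {a}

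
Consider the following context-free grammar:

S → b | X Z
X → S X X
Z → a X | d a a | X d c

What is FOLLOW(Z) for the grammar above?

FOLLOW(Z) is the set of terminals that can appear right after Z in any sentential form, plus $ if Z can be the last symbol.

We compute FOLLOW(Z) using the standard algorithm.
FOLLOW(S) starts with {$}.
FIRST(S) = {b}
FIRST(X) = {b}
FIRST(Z) = {a, b, d}
FOLLOW(S) = {$, b}
FOLLOW(X) = {$, a, b, d}
FOLLOW(Z) = {$, b}
Therefore, FOLLOW(Z) = {$, b}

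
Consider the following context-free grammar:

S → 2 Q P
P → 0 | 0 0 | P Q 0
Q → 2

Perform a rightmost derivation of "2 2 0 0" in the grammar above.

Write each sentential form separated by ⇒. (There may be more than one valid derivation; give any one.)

S ⇒ 2 Q P ⇒ 2 Q 0 0 ⇒ 2 2 0 0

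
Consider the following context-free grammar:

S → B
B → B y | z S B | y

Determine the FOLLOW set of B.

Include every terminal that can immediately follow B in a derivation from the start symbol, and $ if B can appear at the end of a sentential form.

We compute FOLLOW(B) using the standard algorithm.
FOLLOW(S) starts with {$}.
FIRST(B) = {y, z}
FIRST(S) = {y, z}
FOLLOW(B) = {$, y, z}
FOLLOW(S) = {$, y, z}
Therefore, FOLLOW(B) = {$, y, z}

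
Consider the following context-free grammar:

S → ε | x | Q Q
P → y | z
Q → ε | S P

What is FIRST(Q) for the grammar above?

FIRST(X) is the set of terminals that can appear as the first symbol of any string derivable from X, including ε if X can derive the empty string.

We compute FIRST(Q) using the standard algorithm.
FIRST(P) = {y, z}
FIRST(Q) = {x, y, z, ε}
FIRST(S) = {x, y, z, ε}
Therefore, FIRST(Q) = {x, y, z, ε}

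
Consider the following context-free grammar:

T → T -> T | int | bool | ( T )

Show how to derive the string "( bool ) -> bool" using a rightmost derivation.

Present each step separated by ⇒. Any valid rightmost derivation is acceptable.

T ⇒ T -> T ⇒ T -> bool ⇒ ( T ) -> bool ⇒ ( bool ) -> bool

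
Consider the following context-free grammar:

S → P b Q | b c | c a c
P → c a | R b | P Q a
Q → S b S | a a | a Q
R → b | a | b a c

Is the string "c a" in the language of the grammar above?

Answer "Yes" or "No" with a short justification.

No - no valid derivation exists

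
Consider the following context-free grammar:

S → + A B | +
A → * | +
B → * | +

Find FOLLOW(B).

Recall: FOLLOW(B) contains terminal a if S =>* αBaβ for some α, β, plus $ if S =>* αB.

We compute FOLLOW(B) using the standard algorithm.
FOLLOW(S) starts with {$}.
FIRST(A) = {*, +}
FIRST(B) = {*, +}
FIRST(S) = {+}
FOLLOW(A) = {*, +}
FOLLOW(B) = {$}
FOLLOW(S) = {$}
Therefore, FOLLOW(B) = {$}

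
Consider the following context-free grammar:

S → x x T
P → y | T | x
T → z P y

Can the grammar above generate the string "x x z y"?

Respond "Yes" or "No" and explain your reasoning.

No - no valid derivation exists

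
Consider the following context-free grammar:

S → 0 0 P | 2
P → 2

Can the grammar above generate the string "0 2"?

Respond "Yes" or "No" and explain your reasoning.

No - no valid derivation exists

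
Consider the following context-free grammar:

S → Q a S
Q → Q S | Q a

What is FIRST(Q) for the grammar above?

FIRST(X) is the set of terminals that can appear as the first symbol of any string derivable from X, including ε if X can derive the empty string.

We compute FIRST(Q) using the standard algorithm.
FIRST(Q) = {}
FIRST(S) = {}
Therefore, FIRST(Q) = {}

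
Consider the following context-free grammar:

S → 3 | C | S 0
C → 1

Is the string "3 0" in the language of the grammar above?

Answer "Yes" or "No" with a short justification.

Yes - a valid derivation exists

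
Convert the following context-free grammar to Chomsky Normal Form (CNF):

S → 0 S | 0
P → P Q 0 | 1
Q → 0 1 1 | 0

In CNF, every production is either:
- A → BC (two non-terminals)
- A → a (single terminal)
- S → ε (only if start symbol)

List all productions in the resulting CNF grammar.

T0 → 0; S → 0; P → 1; T1 → 1; Q → 0; S → T0 S; P → P X0; X0 → Q T0; Q → T0 X1; X1 → T1 T1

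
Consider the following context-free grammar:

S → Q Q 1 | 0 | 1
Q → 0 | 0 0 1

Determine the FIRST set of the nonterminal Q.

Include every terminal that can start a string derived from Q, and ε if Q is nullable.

We compute FIRST(Q) using the standard algorithm.
FIRST(Q) = {0}
FIRST(S) = {0, 1}
Therefore, FIRST(Q) = {0}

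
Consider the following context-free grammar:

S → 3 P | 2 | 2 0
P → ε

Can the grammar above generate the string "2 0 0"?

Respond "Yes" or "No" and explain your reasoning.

No - no valid derivation exists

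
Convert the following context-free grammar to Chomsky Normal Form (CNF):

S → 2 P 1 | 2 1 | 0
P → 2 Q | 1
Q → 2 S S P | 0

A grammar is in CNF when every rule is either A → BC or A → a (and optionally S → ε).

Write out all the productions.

T2 → 2; T1 → 1; S → 0; P → 1; Q → 0; S → T2 X0; X0 → P T1; S → T2 T1; P → T2 Q; Q → T2 X1; X1 → S X2; X2 → S P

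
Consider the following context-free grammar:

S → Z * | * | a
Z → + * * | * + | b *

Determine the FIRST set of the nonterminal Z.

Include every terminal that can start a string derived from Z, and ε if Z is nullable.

We compute FIRST(Z) using the standard algorithm.
FIRST(S) = {*, +, a, b}
FIRST(Z) = {*, +, b}
Therefore, FIRST(Z) = {*, +, b}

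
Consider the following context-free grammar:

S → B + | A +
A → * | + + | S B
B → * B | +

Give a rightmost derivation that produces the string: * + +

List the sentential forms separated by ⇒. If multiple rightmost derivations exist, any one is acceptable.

S ⇒ B + ⇒ * B + ⇒ * + +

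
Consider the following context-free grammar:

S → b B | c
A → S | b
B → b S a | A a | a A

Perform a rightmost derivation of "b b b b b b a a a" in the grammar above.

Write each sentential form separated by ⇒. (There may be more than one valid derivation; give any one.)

S ⇒ b B ⇒ b b S a ⇒ b b b B a ⇒ b b b b S a a ⇒ b b b b b B a a ⇒ b b b b b A a a a ⇒ b b b b b b a a a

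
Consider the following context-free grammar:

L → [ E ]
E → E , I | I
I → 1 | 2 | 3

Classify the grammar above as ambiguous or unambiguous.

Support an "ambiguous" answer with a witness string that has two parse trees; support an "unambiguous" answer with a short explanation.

Unambiguous - every string in the language has a unique parse tree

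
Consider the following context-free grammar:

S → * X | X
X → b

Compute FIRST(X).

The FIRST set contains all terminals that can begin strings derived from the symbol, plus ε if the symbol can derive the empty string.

We compute FIRST(X) using the standard algorithm.
FIRST(S) = {*, b}
FIRST(X) = {b}
Therefore, FIRST(X) = {b}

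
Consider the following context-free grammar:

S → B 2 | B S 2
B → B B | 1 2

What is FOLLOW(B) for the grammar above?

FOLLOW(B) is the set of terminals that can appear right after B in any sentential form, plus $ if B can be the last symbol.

We compute FOLLOW(B) using the standard algorithm.
FOLLOW(S) starts with {$}.
FIRST(B) = {1}
FIRST(S) = {1}
FOLLOW(B) = {1, 2}
FOLLOW(S) = {$, 2}
Therefore, FOLLOW(B) = {1, 2}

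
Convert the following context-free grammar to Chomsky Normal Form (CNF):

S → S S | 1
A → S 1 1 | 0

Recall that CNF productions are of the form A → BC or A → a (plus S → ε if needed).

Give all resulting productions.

S → 1; T1 → 1; A → 0; S → S S; A → S X0; X0 → T1 T1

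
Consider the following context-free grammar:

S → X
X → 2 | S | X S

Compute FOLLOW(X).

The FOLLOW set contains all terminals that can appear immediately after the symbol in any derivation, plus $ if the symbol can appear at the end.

We compute FOLLOW(X) using the standard algorithm.
FOLLOW(S) starts with {$}.
FIRST(S) = {2}
FIRST(X) = {2}
FOLLOW(S) = {$, 2}
FOLLOW(X) = {$, 2}
Therefore, FOLLOW(X) = {$, 2}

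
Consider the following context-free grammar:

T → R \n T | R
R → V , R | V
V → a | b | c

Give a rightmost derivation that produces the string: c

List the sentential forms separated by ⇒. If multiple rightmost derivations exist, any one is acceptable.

T ⇒ R ⇒ V ⇒ c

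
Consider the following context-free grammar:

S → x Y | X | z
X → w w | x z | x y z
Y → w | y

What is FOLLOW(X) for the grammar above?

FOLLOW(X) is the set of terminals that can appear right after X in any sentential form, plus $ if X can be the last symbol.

We compute FOLLOW(X) using the standard algorithm.
FOLLOW(S) starts with {$}.
FIRST(S) = {w, x, z}
FIRST(X) = {w, x}
FIRST(Y) = {w, y}
FOLLOW(S) = {$}
FOLLOW(X) = {$}
FOLLOW(Y) = {$}
Therefore, FOLLOW(X) = {$}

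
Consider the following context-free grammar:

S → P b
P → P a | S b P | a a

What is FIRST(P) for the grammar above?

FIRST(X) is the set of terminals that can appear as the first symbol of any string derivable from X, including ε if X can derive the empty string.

We compute FIRST(P) using the standard algorithm.
FIRST(P) = {a}
FIRST(S) = {a}
Therefore, FIRST(P) = {a}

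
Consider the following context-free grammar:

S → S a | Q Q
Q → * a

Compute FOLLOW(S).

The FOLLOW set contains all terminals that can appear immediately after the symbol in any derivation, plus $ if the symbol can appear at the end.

We compute FOLLOW(S) using the standard algorithm.
FOLLOW(S) starts with {$}.
FIRST(Q) = {*}
FIRST(S) = {*}
FOLLOW(Q) = {$, *, a}
FOLLOW(S) = {$, a}
Therefore, FOLLOW(S) = {$, a}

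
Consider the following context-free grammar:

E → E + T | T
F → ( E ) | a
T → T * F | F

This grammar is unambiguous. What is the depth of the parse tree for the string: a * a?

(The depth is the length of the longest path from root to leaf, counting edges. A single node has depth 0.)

4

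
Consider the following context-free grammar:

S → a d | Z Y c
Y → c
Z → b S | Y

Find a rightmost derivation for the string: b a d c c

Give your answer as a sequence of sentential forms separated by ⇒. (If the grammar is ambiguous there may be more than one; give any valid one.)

S ⇒ Z Y c ⇒ Z c c ⇒ b S c c ⇒ b a d c c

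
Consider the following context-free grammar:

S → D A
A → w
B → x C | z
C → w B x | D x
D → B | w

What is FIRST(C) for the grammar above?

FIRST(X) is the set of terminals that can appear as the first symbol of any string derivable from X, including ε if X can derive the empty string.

We compute FIRST(C) using the standard algorithm.
FIRST(A) = {w}
FIRST(B) = {x, z}
FIRST(C) = {w, x, z}
FIRST(D) = {w, x, z}
FIRST(S) = {w, x, z}
Therefore, FIRST(C) = {w, x, z}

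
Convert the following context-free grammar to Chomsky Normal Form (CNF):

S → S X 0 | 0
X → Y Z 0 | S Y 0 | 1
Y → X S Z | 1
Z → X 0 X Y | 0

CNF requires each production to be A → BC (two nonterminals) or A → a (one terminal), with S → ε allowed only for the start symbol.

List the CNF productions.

T0 → 0; S → 0; X → 1; Y → 1; Z → 0; S → S X0; X0 → X T0; X → Y X1; X1 → Z T0; X → S X2; X2 → Y T0; Y → X X3; X3 → S Z; Z → X X4; X4 → T0 X5; X5 → X Y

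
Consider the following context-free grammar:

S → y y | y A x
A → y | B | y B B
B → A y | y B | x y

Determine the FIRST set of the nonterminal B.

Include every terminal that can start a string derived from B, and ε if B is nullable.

We compute FIRST(B) using the standard algorithm.
FIRST(A) = {x, y}
FIRST(B) = {x, y}
FIRST(S) = {y}
Therefore, FIRST(B) = {x, y}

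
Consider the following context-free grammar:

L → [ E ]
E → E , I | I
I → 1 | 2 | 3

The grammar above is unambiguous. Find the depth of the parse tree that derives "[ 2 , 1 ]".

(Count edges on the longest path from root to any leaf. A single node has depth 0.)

4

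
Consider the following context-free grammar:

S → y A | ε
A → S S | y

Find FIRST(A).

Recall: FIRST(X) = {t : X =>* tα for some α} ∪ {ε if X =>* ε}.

We compute FIRST(A) using the standard algorithm.
FIRST(A) = {y, ε}
FIRST(S) = {y, ε}
Therefore, FIRST(A) = {y, ε}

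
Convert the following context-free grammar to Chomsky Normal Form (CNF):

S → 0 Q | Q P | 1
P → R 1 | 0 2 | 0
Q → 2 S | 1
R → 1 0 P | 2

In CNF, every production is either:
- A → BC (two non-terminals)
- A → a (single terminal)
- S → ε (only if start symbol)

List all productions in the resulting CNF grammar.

T0 → 0; S → 1; T1 → 1; T2 → 2; P → 0; Q → 1; R → 2; S → T0 Q; S → Q P; P → R T1; P → T0 T2; Q → T2 S; R → T1 X0; X0 → T0 P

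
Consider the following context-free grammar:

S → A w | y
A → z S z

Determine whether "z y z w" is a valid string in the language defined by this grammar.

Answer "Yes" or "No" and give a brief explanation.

Yes - a valid derivation exists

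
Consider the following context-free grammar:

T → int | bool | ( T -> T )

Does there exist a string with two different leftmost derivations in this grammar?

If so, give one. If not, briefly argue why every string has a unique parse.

No - every string in the language has a unique leftmost derivation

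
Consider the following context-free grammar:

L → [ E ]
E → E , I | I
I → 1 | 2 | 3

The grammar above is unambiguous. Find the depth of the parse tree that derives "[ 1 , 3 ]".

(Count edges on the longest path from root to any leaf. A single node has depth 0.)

4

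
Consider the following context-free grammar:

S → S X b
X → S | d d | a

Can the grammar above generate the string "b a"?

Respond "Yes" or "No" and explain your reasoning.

No - no valid derivation exists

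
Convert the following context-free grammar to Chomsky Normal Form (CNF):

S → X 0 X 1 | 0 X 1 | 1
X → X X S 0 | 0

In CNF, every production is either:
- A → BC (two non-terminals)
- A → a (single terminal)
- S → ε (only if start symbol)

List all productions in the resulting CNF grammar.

T0 → 0; T1 → 1; S → 1; X → 0; S → X X0; X0 → T0 X1; X1 → X T1; S → T0 X2; X2 → X T1; X → X X3; X3 → X X4; X4 → S T0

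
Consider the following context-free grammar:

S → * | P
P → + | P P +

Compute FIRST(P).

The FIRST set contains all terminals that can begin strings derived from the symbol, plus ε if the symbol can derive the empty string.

We compute FIRST(P) using the standard algorithm.
FIRST(P) = {+}
FIRST(S) = {*, +}
Therefore, FIRST(P) = {+}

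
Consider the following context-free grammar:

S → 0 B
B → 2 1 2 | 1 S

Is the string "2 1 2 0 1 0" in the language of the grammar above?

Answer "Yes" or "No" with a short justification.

No - no valid derivation exists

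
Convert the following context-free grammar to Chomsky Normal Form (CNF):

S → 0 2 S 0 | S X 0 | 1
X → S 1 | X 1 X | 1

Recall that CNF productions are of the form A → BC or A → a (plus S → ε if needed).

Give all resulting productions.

T0 → 0; T2 → 2; S → 1; T1 → 1; X → 1; S → T0 X0; X0 → T2 X1; X1 → S T0; S → S X2; X2 → X T0; X → S T1; X → X X3; X3 → T1 X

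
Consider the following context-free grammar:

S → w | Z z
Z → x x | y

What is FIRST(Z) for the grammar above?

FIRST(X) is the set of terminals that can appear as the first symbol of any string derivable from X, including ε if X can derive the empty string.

We compute FIRST(Z) using the standard algorithm.
FIRST(S) = {w, x, y}
FIRST(Z) = {x, y}
Therefore, FIRST(Z) = {x, y}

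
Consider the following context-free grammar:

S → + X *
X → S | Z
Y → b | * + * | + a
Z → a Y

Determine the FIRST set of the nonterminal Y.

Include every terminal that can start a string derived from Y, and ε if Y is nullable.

We compute FIRST(Y) using the standard algorithm.
FIRST(S) = {+}
FIRST(X) = {+, a}
FIRST(Y) = {*, +, b}
FIRST(Z) = {a}
Therefore, FIRST(Y) = {*, +, b}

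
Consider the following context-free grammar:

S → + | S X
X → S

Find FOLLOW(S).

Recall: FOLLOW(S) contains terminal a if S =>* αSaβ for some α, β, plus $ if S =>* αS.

We compute FOLLOW(S) using the standard algorithm.
FOLLOW(S) starts with {$}.
FIRST(S) = {+}
FIRST(X) = {+}
FOLLOW(S) = {$, +}
FOLLOW(X) = {$, +}
Therefore, FOLLOW(S) = {$, +}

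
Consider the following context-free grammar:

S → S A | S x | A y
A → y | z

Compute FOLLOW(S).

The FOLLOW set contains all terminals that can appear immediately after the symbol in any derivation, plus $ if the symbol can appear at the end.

We compute FOLLOW(S) using the standard algorithm.
FOLLOW(S) starts with {$}.
FIRST(A) = {y, z}
FIRST(S) = {y, z}
FOLLOW(A) = {$, x, y, z}
FOLLOW(S) = {$, x, y, z}
Therefore, FOLLOW(S) = {$, x, y, z}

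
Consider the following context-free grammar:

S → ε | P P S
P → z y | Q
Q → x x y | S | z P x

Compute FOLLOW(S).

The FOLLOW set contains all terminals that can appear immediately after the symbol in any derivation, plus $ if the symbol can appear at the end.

We compute FOLLOW(S) using the standard algorithm.
FOLLOW(S) starts with {$}.
FIRST(P) = {x, z, ε}
FIRST(Q) = {x, z, ε}
FIRST(S) = {x, z, ε}
FOLLOW(P) = {$, x, z}
FOLLOW(Q) = {$, x, z}
FOLLOW(S) = {$, x, z}
Therefore, FOLLOW(S) = {$, x, z}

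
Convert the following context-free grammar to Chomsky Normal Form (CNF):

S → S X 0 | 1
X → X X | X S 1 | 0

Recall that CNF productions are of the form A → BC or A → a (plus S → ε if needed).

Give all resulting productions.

T0 → 0; S → 1; T1 → 1; X → 0; S → S X0; X0 → X T0; X → X X; X → X X1; X1 → S T1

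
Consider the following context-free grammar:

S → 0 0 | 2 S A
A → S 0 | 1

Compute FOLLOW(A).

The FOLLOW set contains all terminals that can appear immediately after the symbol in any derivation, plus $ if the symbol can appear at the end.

We compute FOLLOW(A) using the standard algorithm.
FOLLOW(S) starts with {$}.
FIRST(A) = {0, 1, 2}
FIRST(S) = {0, 2}
FOLLOW(A) = {$, 0, 1, 2}
FOLLOW(S) = {$, 0, 1, 2}
Therefore, FOLLOW(A) = {$, 0, 1, 2}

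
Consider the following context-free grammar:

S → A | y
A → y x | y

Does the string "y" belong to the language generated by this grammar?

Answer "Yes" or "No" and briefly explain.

Yes - a valid derivation exists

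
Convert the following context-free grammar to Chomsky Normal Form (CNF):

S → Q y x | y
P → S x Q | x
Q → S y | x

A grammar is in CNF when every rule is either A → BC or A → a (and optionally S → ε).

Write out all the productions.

TY → y; TX → x; S → y; P → x; Q → x; S → Q X0; X0 → TY TX; P → S X1; X1 → TX Q; Q → S TY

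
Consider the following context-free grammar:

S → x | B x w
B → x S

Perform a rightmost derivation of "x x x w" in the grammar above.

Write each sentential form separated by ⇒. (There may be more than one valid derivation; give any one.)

S ⇒ B x w ⇒ x S x w ⇒ x x x w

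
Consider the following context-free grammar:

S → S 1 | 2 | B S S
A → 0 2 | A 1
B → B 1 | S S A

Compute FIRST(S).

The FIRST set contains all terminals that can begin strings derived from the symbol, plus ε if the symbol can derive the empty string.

We compute FIRST(S) using the standard algorithm.
FIRST(A) = {0}
FIRST(B) = {2}
FIRST(S) = {2}
Therefore, FIRST(S) = {2}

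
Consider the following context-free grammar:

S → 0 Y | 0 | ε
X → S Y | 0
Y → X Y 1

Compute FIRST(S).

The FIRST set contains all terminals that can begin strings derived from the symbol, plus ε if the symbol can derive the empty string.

We compute FIRST(S) using the standard algorithm.
FIRST(S) = {0, ε}
FIRST(X) = {0}
FIRST(Y) = {0}
Therefore, FIRST(S) = {0, ε}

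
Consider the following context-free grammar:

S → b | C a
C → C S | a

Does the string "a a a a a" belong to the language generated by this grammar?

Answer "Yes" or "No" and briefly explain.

No - no valid derivation exists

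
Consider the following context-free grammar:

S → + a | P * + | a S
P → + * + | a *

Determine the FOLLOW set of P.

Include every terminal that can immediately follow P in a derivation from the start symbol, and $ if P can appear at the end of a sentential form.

We compute FOLLOW(P) using the standard algorithm.
FOLLOW(S) starts with {$}.
FIRST(P) = {+, a}
FIRST(S) = {+, a}
FOLLOW(P) = {*}
FOLLOW(S) = {$}
Therefore, FOLLOW(P) = {*}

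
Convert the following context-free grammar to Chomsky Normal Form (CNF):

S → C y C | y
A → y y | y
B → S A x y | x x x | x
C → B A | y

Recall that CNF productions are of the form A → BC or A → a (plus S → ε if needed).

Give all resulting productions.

TY → y; S → y; A → y; TX → x; B → x; C → y; S → C X0; X0 → TY C; A → TY TY; B → S X1; X1 → A X2; X2 → TX TY; B → TX X3; X3 → TX TX; C → B A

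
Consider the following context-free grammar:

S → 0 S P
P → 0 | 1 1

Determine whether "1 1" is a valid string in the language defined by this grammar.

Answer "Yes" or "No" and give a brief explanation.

No - no valid derivation exists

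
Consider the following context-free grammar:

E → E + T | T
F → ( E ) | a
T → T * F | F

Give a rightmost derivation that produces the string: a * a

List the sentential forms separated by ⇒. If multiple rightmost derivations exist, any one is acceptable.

E ⇒ T ⇒ T * F ⇒ T * a ⇒ F * a ⇒ a * a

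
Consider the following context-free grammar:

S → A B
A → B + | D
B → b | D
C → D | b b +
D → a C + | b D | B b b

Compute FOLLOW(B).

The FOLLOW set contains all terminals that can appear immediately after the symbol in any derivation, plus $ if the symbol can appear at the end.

We compute FOLLOW(B) using the standard algorithm.
FOLLOW(S) starts with {$}.
FIRST(A) = {a, b}
FIRST(B) = {a, b}
FIRST(C) = {a, b}
FIRST(D) = {a, b}
FIRST(S) = {a, b}
FOLLOW(A) = {a, b}
FOLLOW(B) = {$, +, b}
FOLLOW(C) = {+}
FOLLOW(D) = {$, +, a, b}
FOLLOW(S) = {$}
Therefore, FOLLOW(B) = {$, +, b}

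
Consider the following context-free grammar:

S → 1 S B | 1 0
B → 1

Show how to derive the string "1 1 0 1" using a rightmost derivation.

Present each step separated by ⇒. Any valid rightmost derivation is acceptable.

S ⇒ 1 S B ⇒ 1 S 1 ⇒ 1 1 0 1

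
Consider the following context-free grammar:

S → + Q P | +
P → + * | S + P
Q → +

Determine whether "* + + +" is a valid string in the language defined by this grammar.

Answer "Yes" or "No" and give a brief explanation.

No - no valid derivation exists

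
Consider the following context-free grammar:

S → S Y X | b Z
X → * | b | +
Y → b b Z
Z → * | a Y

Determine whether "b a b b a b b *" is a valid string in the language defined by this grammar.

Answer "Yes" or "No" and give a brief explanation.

Yes - a valid derivation exists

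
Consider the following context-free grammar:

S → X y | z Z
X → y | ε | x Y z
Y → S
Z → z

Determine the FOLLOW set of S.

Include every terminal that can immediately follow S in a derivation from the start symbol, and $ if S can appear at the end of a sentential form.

We compute FOLLOW(S) using the standard algorithm.
FOLLOW(S) starts with {$}.
FIRST(S) = {x, y, z}
FIRST(X) = {x, y, ε}
FIRST(Y) = {x, y, z}
FIRST(Z) = {z}
FOLLOW(S) = {$, z}
FOLLOW(X) = {y}
FOLLOW(Y) = {z}
FOLLOW(Z) = {$, z}
Therefore, FOLLOW(S) = {$, z}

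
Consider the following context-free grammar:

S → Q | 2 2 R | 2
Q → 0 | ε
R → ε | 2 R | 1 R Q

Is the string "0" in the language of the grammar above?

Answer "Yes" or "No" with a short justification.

Yes - a valid derivation exists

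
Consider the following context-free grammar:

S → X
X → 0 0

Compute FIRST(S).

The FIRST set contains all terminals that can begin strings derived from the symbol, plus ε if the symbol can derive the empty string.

We compute FIRST(S) using the standard algorithm.
FIRST(S) = {0}
FIRST(X) = {0}
Therefore, FIRST(S) = {0}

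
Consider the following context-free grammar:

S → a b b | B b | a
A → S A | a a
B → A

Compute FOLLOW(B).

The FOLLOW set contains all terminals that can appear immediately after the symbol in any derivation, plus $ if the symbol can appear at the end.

We compute FOLLOW(B) using the standard algorithm.
FOLLOW(S) starts with {$}.
FIRST(A) = {a}
FIRST(B) = {a}
FIRST(S) = {a}
FOLLOW(A) = {b}
FOLLOW(B) = {b}
FOLLOW(S) = {$, a}
Therefore, FOLLOW(B) = {b}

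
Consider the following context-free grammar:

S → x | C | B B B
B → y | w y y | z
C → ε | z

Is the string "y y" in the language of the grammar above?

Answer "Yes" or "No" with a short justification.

No - no valid derivation exists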